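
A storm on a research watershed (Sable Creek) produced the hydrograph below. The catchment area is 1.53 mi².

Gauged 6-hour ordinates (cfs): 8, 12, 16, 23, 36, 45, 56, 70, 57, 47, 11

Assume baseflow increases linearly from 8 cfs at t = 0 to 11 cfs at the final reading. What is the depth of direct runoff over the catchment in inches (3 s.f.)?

d ≈ 1.68 in

Direct runoff: 0.00, 3.70, 7.40, 14.10, 26.80, 35.50, 46.20, 59.90, 46.60, 36.30, 0.00 cfs; ΣQ_DR = 276.5 cfs.
V = ΣQ_DR · Δt = 276.5 × 21600 s = 5.972 × 10^6 ft³.
Over A = 1.53 mi², depth = V / A = 1.68 in.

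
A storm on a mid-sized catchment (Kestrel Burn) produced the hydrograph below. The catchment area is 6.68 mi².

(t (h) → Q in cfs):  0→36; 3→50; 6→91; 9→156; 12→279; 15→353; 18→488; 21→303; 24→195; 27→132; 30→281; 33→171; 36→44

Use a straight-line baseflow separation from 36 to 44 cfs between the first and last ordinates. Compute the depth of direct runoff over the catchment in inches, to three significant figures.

d ≈ 1.43 in

Direct runoff: 0.00, 13.33, 53.67, 118.00, 240.33, 313.67, 448.00, 262.33, 153.67, 90.00, 238.33, 127.67, 0.00 cfs; ΣQ_DR = 2059 cfs.
V = ΣQ_DR · Δt = 2059 × 10800 s = 2.224 × 10^7 ft³.
Over A = 6.68 mi², depth = V / A = 1.43 in.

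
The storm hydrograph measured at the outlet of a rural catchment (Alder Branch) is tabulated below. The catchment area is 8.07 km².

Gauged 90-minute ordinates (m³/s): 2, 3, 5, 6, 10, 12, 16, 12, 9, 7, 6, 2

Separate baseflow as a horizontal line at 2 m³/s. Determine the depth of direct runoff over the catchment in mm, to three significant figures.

d ≈ 44.2 mm

Direct runoff: 0.0, 1.0, 3.0, 4.0, 8.0, 10.0, 14.0, 10.0, 7.0, 5.0, 4.0, 0.0 m³/s; ΣQ_DR = 66.00 m³/s.
V = ΣQ_DR · Δt = 66.00 × 5400 s = 3.564 × 10^5 m³.
Over A = 8.07 km², depth = V / A = 44.2 mm.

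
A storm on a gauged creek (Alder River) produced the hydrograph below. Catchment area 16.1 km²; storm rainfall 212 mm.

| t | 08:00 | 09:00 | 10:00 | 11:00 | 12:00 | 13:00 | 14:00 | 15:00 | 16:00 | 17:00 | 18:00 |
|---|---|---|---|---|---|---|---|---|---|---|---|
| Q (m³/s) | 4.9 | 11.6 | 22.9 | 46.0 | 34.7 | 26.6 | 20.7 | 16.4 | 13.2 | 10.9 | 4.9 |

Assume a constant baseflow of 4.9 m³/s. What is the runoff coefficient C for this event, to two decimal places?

ΣQ_DR = 158.9 m³/s; V = ΣQ_DR·Δt = 5.720 × 10^5 m³.
Runoff depth d = V / A = 35.53 mm.
C = d / P = 35.53 / 212 = 0.17.

C ≈ 0.17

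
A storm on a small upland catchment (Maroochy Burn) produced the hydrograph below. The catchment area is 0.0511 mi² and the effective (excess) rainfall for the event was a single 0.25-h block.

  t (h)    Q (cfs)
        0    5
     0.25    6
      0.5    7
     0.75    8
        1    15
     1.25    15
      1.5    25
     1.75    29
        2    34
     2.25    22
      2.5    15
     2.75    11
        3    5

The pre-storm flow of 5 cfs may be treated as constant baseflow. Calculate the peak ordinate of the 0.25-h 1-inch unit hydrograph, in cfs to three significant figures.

Direct runoff: 0.0, 1.0, 2.0, 3.0, 10.0, 10.0, 20.0, 24.0, 29.0, 17.0, 10.0, 6.0, 0.0 cfs; ΣQ_DR = 132.0 cfs, peak = 29.0 cfs.
Runoff depth d = ΣQ_DR·Δt / A = 132.0 × 900 / (0.0511 mi²) = 1.001 in.
The 1-inch UH is the DRH scaled by (1 in)/d, so U_p = 29.0 × 1/1.001 = 29.0 cfs.

U_p ≈ 29.0 cfs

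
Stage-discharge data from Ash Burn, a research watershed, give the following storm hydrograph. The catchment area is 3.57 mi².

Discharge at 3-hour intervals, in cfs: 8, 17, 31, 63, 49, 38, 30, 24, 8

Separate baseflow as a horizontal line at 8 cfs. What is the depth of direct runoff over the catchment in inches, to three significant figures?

d ≈ 0.255 in

Direct runoff: 0.0, 9.0, 23.0, 55.0, 41.0, 30.0, 22.0, 16.0, 0.0 cfs; ΣQ_DR = 196.0 cfs.
V = ΣQ_DR · Δt = 196.0 × 10800 s = 2.117 × 10^6 ft³.
Over A = 3.57 mi², depth = V / A = 0.255 in.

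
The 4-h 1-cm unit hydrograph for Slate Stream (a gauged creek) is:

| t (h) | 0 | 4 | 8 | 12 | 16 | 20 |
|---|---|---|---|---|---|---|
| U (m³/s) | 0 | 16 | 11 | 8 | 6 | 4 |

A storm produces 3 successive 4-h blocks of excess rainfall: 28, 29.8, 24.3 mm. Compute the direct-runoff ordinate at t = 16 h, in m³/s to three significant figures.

Q ≈ 67.4 m³/s

By discrete convolution, Q_j = Σ (P_i / 10 mm) · U_{j−i}.
At t = 16 h (j=4): Q = (28/10)·6 + (29.8/10)·8 + (24.3/10)·11 = 67.4 m³/s.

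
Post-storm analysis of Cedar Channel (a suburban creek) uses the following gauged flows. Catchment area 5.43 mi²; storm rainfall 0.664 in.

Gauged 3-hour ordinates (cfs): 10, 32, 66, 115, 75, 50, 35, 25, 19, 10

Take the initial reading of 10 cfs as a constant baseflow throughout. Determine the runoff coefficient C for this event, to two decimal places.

C ≈ 0.43

ΣQ_DR = 337.0 cfs; V = ΣQ_DR·Δt = 3.640 × 10^6 ft³.
Runoff depth d = V / A = 0.2885 in.
C = d / P = 0.2885 / 0.664 = 0.43.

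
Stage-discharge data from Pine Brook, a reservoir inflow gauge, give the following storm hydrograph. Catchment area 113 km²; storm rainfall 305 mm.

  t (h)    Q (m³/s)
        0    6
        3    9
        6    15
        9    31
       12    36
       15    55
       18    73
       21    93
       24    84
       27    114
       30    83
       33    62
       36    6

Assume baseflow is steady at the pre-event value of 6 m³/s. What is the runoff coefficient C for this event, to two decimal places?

ΣQ_DR = 589.0 m³/s; V = ΣQ_DR·Δt = 6.361 × 10^6 m³.
Runoff depth d = V / A = 56.29 mm.
C = d / P = 56.29 / 305 = 0.18.

C ≈ 0.18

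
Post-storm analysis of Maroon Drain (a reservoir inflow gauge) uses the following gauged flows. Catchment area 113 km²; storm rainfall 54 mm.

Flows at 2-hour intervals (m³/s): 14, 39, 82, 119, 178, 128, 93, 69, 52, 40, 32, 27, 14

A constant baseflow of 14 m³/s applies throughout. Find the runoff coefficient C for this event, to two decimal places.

ΣQ_DR = 705.0 m³/s; V = ΣQ_DR·Δt = 5.076 × 10^6 m³.
Runoff depth d = V / A = 44.92 mm.
C = d / P = 44.92 / 54 = 0.83.

C ≈ 0.83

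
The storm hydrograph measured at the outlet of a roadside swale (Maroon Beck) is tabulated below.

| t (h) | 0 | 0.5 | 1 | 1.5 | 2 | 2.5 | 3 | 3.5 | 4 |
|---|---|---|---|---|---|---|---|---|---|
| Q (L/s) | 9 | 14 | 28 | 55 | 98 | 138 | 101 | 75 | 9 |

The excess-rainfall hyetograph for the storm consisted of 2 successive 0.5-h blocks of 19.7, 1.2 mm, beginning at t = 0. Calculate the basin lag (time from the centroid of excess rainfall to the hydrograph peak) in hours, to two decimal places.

t_L ≈ 2.22 h

Centroid of excess rainfall: t_c = Σ P_i·t̄_i / ΣP_i = 0.2787 h (block centres at 0.25, 0.75 h).
Hydrograph peak occurs at t = 2.5 h, so basin lag t_L = 2.5 − 0.2787 = 2.22 h.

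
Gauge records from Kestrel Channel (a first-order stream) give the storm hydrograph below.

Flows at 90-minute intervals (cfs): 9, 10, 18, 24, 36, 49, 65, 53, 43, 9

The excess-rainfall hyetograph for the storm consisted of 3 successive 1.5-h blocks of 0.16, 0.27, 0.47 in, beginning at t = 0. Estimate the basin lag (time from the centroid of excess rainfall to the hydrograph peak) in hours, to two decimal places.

Centroid of excess rainfall: t_c = Σ P_i·t̄_i / ΣP_i = 2.7667 h (block centres at 0.75, 2.25, 3.75 h).
Hydrograph peak occurs at t = 9 h, so basin lag t_L = 9 − 2.7667 = 6.23 h.

t_L ≈ 6.23 h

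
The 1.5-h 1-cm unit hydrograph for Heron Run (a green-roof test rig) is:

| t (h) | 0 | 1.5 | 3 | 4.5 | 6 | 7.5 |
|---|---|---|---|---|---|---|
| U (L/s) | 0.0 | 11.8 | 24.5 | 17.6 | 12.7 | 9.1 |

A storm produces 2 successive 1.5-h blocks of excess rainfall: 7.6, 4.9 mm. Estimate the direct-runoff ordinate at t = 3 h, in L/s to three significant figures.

By discrete convolution, Q_j = Σ (P_i / 10 mm) · U_{j−i}.
At t = 3 h (j=2): Q = (7.6/10)·24.5 + (4.9/10)·11.8 = 24.4 L/s.

Q ≈ 24.4 L/s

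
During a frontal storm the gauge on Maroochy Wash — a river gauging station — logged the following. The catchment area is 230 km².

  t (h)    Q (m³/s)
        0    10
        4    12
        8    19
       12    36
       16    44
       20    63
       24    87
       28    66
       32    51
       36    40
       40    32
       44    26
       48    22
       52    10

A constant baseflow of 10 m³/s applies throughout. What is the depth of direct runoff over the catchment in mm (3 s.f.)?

d ≈ 23.7 mm

Direct runoff: 0.0, 2.0, 9.0, 26.0, 34.0, 53.0, 77.0, 56.0, 41.0, 30.0, 22.0, 16.0, 12.0, 0.0 m³/s; ΣQ_DR = 378.0 m³/s.
V = ΣQ_DR · Δt = 378.0 × 14400 s = 5.443 × 10^6 m³.
Over A = 230 km², depth = V / A = 23.7 mm.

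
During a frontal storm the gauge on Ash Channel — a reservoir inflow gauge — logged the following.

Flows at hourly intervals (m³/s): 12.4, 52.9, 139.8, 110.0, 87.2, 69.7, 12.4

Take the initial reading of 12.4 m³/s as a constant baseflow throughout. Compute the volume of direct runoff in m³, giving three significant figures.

Direct-runoff ordinates (Q − Q_b): 0.0, 40.5, 127.4, 97.6, 74.8, 57.3, 0.0 m³/s.
ΣQ_DR = 397.6 m³/s.
With Δt = 1 h = 3600 s, V = ΣQ_DR · Δt = 397.6 × 3600 = 1.43 × 10^6 m³.

V ≈ 1.43 × 10^6 m³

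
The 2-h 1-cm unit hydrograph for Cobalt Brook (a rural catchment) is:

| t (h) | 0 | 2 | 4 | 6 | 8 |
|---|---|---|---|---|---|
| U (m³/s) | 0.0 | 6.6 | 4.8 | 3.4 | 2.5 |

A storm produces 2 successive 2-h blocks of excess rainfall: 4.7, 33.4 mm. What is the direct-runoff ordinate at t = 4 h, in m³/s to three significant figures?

Q ≈ 24.3 m³/s

By discrete convolution, Q_j = Σ (P_i / 10 mm) · U_{j−i}.
At t = 4 h (j=2): Q = (4.7/10)·4.8 + (33.4/10)·6.6 = 24.3 m³/s.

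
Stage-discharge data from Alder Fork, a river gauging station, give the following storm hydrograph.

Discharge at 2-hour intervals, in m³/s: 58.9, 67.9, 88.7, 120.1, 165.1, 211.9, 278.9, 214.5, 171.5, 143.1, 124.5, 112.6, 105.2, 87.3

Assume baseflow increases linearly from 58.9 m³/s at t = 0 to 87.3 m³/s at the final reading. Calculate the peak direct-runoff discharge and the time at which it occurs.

Subtracting baseflow gives direct-runoff ordinates: 0.00, 6.82, 25.43, 54.65, 97.46, 142.08, 206.89, 140.31, 95.12, 64.54, 43.75, 29.67, 20.08, 0.00 m³/s.
The maximum is 206.89 m³/s, occurring at the reading for t = 12 h.

Q_p = 206.89 m³/s at t = 12 h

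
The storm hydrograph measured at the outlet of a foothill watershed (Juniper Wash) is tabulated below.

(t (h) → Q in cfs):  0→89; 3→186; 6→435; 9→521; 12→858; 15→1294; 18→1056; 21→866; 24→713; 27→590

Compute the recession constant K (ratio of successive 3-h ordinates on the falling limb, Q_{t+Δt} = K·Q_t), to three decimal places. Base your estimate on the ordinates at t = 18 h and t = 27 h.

Using the recession-limb readings at t = 18 h and t = 27 h: Q falls from 1056 to 590 cfs over 3 intervals.
K = (Q₂/Q₁)^(1/3) = (590/1056)^(1/3) = 0.824.

K ≈ 0.824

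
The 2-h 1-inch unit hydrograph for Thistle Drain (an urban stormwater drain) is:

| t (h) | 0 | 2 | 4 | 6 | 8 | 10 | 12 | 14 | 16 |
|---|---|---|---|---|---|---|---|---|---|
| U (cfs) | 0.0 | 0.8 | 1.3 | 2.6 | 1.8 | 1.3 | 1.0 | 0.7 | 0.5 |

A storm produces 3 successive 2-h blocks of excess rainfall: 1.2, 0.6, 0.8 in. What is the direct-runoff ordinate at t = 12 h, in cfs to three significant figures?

By discrete convolution, Q_j = Σ (P_i / 1 in) · U_{j−i}.
At t = 12 h (j=6): Q = (1.2/1)·1.0 + (0.6/1)·1.3 + (0.8/1)·1.8 = 3.42 cfs.

Q ≈ 3.42 cfs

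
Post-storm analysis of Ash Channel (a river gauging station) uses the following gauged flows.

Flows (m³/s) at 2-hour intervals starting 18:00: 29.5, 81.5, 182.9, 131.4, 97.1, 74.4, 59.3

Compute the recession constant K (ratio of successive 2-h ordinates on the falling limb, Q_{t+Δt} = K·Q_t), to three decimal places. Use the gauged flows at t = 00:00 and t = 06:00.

Using the recession-limb readings at t = 00:00 and t = 06:00: Q falls from 131.4 to 59.3 m³/s over 3 intervals.
K = (Q₂/Q₁)^(1/3) = (59.3/131.4)^(1/3) = 0.767.

K ≈ 0.767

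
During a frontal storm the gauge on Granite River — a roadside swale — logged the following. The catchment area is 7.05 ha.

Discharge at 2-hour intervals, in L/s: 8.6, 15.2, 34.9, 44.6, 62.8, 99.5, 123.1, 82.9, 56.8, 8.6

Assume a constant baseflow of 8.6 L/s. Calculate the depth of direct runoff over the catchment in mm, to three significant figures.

Direct runoff: 0.0, 6.6, 26.3, 36.0, 54.2, 90.9, 114.5, 74.3, 48.2, 0.0 L/s; ΣQ_DR = 451.0 L/s.
V = ΣQ_DR · Δt = 451.0 × 7200 s = 3.247 × 10^6 L.
Over A = 7.05 ha, depth = V / A = 46.1 mm.

d ≈ 46.1 mm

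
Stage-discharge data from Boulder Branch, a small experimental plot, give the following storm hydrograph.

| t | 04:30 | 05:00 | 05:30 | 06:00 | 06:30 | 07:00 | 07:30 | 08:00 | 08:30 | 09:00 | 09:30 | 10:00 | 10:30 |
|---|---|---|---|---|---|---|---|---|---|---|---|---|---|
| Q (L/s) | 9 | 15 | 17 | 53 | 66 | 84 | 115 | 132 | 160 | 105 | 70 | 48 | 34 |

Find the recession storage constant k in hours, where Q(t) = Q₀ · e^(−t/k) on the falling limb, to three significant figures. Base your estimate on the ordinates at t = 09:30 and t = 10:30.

On the falling limb, Q drops from 70 to 34 L/s between t = 09:30 and t = 10:30 (Δt = 1 h).
k = −Δt / ln(Q₂/Q₁) = −1 / ln(34/70) = 1.38 h.

k ≈ 1.38 h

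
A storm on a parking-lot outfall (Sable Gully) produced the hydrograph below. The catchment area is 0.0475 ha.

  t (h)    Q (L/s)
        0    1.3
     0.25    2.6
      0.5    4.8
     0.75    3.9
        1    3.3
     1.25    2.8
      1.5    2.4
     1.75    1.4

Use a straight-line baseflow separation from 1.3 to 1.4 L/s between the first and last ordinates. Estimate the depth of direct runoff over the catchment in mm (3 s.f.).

Direct runoff: 0.00, 1.29, 3.47, 2.56, 1.94, 1.43, 1.01, 0.00 L/s; ΣQ_DR = 11.70 L/s.
V = ΣQ_DR · Δt = 11.70 × 900 s = 10530 L.
Over A = 0.0475 ha, depth = V / A = 22.2 mm.

d ≈ 22.2 mm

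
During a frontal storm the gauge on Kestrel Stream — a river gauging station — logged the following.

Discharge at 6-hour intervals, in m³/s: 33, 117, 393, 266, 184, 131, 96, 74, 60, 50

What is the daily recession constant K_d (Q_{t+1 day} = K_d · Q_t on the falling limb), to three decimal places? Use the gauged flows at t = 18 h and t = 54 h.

K_d ≈ 0.328

Between t = 18 h and t = 54 h the flow falls from 266 to 50 m³/s over 6×6 h = 36 h.
Per-interval ratio K = (50/266)^(1/6) = 0.7569; K_d = K^(24/6) = 0.328.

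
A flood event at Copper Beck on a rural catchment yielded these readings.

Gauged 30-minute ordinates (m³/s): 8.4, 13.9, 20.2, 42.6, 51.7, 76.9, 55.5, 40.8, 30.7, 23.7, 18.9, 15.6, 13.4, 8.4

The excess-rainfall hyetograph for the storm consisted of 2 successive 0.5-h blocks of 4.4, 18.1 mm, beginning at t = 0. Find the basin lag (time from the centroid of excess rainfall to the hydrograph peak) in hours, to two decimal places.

Centroid of excess rainfall: t_c = Σ P_i·t̄_i / ΣP_i = 0.6522 h (block centres at 0.25, 0.75 h).
Hydrograph peak occurs at t = 2.5 h, so basin lag t_L = 2.5 − 0.6522 = 1.85 h.

t_L ≈ 1.85 h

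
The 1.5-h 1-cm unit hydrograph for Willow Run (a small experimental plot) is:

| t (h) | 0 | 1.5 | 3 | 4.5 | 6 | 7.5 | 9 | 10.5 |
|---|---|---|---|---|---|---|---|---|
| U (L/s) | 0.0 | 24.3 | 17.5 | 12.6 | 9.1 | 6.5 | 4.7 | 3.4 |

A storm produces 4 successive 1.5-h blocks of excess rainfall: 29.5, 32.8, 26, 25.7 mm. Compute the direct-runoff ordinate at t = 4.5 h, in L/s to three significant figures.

Q ≈ 158 L/s

By discrete convolution, Q_j = Σ (P_i / 10 mm) · U_{j−i}.
At t = 4.5 h (j=3): Q = (29.5/10)·12.6 + (32.8/10)·17.5 + (26/10)·24.3 + (25.7/10)·0.0 = 158 L/s.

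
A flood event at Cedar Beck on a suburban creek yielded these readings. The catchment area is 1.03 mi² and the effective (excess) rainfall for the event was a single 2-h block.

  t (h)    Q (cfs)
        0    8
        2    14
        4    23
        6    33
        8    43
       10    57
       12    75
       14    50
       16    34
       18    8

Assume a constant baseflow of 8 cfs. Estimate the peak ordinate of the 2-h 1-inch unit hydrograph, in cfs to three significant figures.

U_p ≈ 84.0 cfs

Direct runoff: 0.0, 6.0, 15.0, 25.0, 35.0, 49.0, 67.0, 42.0, 26.0, 0.0 cfs; ΣQ_DR = 265.0 cfs, peak = 67.0 cfs.
Runoff depth d = ΣQ_DR·Δt / A = 265.0 × 7200 / (1.03 mi²) = 0.7974 in.
The 1-inch UH is the DRH scaled by (1 in)/d, so U_p = 67.0 × 1/0.7974 = 84.0 cfs.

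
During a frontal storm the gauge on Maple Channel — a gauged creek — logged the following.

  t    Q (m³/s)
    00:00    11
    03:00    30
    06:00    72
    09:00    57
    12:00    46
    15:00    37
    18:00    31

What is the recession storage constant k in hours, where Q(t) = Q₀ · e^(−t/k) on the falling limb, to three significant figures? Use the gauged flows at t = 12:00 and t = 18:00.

k ≈ 15.2 h

On the falling limb, Q drops from 46 to 31 m³/s between t = 12:00 and t = 18:00 (Δt = 6 h).
k = −Δt / ln(Q₂/Q₁) = −6 / ln(31/46) = 15.2 h.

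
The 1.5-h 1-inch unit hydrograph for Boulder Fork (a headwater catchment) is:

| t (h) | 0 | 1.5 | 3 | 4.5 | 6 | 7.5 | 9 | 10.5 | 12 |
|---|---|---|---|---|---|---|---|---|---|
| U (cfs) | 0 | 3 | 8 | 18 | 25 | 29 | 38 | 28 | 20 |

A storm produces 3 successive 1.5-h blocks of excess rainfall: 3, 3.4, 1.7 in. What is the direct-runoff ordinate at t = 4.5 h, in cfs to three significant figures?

By discrete convolution, Q_j = Σ (P_i / 1 in) · U_{j−i}.
At t = 4.5 h (j=3): Q = (3/1)·18 + (3.4/1)·8 + (1.7/1)·3 = 86.3 cfs.

Q ≈ 86.3 cfs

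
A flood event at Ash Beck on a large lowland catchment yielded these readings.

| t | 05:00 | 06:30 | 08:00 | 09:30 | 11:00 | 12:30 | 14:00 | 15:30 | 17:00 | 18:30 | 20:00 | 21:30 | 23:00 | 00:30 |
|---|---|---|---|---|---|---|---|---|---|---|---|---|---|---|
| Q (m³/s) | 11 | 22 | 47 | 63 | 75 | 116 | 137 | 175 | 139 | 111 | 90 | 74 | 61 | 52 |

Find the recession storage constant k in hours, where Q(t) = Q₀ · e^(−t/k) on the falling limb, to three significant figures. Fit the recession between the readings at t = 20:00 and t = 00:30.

On the falling limb, Q drops from 90 to 52 m³/s between t = 20:00 and t = 00:30 (Δt = 4.5 h).
k = −Δt / ln(Q₂/Q₁) = −4.5 / ln(52/90) = 8.20 h.

k ≈ 8.20 h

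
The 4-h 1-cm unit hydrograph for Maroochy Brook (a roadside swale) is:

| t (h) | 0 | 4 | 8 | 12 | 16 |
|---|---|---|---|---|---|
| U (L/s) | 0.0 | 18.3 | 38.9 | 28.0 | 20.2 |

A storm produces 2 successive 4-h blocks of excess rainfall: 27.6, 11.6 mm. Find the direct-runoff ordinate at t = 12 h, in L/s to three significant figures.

Q ≈ 122 L/s

By discrete convolution, Q_j = Σ (P_i / 10 mm) · U_{j−i}.
At t = 12 h (j=3): Q = (27.6/10)·28.0 + (11.6/10)·38.9 = 122 L/s.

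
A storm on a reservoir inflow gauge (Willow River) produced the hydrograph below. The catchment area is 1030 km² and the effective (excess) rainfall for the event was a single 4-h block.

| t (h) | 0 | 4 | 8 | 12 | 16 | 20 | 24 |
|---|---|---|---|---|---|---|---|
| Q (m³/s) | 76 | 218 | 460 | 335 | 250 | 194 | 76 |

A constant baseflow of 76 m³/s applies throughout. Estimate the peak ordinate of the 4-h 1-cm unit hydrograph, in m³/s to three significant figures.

U_p ≈ 255 m³/s

Direct runoff: 0.0, 142.0, 384.0, 259.0, 174.0, 118.0, 0.0 m³/s; ΣQ_DR = 1077 m³/s, peak = 384.0 m³/s.
Runoff depth d = ΣQ_DR·Δt / A = 1077 × 14400 / (1030 km²) = 15.06 mm.
The 1-cm UH is the DRH scaled by (10 mm)/d, so U_p = 384.0 × 10/15.06 = 255 m³/s.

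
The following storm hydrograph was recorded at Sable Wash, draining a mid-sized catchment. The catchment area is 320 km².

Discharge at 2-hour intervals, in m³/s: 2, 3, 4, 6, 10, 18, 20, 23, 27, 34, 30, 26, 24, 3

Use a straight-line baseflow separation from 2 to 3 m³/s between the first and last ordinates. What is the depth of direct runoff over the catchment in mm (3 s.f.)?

Direct runoff: 0.00, 0.92, 1.85, 3.77, 7.69, 15.62, 17.54, 20.46, 24.38, 31.31, 27.23, 23.15, 21.08, 0.00 m³/s; ΣQ_DR = 195.0 m³/s.
V = ΣQ_DR · Δt = 195.0 × 7200 s = 1.404 × 10^6 m³.
Over A = 320 km², depth = V / A = 4.39 mm.

d ≈ 4.39 mm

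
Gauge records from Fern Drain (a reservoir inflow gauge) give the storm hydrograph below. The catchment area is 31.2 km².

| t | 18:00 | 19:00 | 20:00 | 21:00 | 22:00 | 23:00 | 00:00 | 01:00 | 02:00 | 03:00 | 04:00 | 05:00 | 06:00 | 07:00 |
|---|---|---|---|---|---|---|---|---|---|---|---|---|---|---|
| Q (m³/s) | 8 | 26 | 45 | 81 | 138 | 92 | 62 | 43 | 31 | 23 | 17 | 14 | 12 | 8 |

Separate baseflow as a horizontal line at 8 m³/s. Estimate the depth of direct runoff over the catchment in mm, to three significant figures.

d ≈ 56.3 mm

Direct runoff: 0.0, 18.0, 37.0, 73.0, 130.0, 84.0, 54.0, 35.0, 23.0, 15.0, 9.0, 6.0, 4.0, 0.0 m³/s; ΣQ_DR = 488.0 m³/s.
V = ΣQ_DR · Δt = 488.0 × 3600 s = 1.757 × 10^6 m³.
Over A = 31.2 km², depth = V / A = 56.3 mm.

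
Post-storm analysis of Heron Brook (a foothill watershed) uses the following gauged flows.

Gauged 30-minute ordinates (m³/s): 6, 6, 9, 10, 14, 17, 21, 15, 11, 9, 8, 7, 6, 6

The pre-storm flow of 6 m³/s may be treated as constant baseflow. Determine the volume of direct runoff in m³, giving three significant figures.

Direct-runoff ordinates (Q − Q_b): 0.0, 0.0, 3.0, 4.0, 8.0, 11.0, 15.0, 9.0, 5.0, 3.0, 2.0, 1.0, 0.0, 0.0 m³/s.
ΣQ_DR = 61.00 m³/s.
With Δt = 0.5 h = 1800 s, V = ΣQ_DR · Δt = 61.00 × 1800 = 1.10 × 10^5 m³.

V ≈ 1.10 × 10^5 m³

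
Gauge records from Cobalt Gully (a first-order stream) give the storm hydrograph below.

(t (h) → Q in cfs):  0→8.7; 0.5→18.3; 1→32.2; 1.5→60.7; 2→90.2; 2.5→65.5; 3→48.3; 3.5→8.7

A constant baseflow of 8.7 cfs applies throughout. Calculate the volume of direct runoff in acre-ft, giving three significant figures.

Direct-runoff ordinates (Q − Q_b): 0.0, 9.6, 23.5, 52.0, 81.5, 56.8, 39.6, 0.0 cfs.
ΣQ_DR = 263.0 cfs.
With Δt = 0.5 h = 1800 s, V = ΣQ_DR · Δt = 263.0 × 1800 = 4.73 × 10^5 ft³ = 10.9 acre-ft.

V ≈ 10.9 acre-ft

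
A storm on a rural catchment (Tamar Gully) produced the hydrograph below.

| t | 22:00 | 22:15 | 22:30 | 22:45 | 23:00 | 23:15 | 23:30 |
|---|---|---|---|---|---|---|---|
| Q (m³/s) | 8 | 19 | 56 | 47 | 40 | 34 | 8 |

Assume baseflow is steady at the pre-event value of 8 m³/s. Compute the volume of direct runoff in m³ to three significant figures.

V ≈ 1.40 × 10^5 m³

Direct-runoff ordinates (Q − Q_b): 0.0, 11.0, 48.0, 39.0, 32.0, 26.0, 0.0 m³/s.
ΣQ_DR = 156.0 m³/s.
With Δt = 0.25 h = 900 s, V = ΣQ_DR · Δt = 156.0 × 900 = 1.40 × 10^5 m³.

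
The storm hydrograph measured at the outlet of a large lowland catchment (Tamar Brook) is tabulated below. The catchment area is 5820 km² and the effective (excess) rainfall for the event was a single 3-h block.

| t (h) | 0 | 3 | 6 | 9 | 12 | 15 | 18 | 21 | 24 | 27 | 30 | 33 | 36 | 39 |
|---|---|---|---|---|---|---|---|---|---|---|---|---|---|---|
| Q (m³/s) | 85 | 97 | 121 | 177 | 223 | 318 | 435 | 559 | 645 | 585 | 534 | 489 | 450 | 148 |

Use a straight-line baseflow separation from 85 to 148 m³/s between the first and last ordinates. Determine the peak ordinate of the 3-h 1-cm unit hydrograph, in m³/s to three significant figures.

U_p ≈ 868 m³/s

Direct runoff: 0.00, 7.15, 26.31, 77.46, 118.62, 208.77, 320.92, 440.08, 521.23, 456.38, 400.54, 350.69, 306.85, 0.00 m³/s; ΣQ_DR = 3235 m³/s, peak = 521.23 m³/s.
Runoff depth d = ΣQ_DR·Δt / A = 3235 × 10800 / (5820 km²) = 6.003 mm.
The 1-cm UH is the DRH scaled by (10 mm)/d, so U_p = 521.23 × 10/6.003 = 868 m³/s.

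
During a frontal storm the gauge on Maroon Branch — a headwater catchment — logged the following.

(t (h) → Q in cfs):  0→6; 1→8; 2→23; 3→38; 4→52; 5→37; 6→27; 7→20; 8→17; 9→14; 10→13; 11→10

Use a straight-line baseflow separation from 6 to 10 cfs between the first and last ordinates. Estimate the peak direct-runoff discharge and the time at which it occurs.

Q_p = 44.55 cfs at t = 4 h

Subtracting baseflow gives direct-runoff ordinates: 0.00, 1.64, 16.27, 30.91, 44.55, 29.18, 18.82, 11.45, 8.09, 4.73, 3.36, 0.00 cfs.
The maximum is 44.55 cfs, occurring at the reading for t = 4 h.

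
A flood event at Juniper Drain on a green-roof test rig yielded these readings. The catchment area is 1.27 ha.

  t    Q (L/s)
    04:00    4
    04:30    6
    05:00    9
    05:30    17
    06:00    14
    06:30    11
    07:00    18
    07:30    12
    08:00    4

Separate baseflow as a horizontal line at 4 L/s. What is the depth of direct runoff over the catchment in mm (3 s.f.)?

Direct runoff: 0.0, 2.0, 5.0, 13.0, 10.0, 7.0, 14.0, 8.0, 0.0 L/s; ΣQ_DR = 59.00 L/s.
V = ΣQ_DR · Δt = 59.00 × 1800 s = 1.062 × 10^5 L.
Over A = 1.27 ha, depth = V / A = 8.36 mm.

d ≈ 8.36 mm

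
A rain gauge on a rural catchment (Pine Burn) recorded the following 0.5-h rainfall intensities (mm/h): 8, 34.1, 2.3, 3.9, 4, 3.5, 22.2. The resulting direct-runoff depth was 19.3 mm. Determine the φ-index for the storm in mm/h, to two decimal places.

φ ≈ 8.85 mm/h

Only the 2 blocks with intensity above φ contribute runoff: 34.1, 22.2 mm/h.
Σ(I−φ)·Δt = d  ⇒  (34.1+22.2 − 2φ)·0.5 = 19.3
φ = (56.30 − 19.3/0.5) / 2 = 8.85 mm/h.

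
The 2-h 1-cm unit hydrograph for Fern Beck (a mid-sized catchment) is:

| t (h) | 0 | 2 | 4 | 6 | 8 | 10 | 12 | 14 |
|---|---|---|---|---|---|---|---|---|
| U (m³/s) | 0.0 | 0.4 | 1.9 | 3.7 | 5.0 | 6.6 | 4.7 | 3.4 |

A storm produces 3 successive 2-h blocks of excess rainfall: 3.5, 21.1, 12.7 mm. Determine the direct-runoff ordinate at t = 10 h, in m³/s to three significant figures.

Q ≈ 17.6 m³/s

By discrete convolution, Q_j = Σ (P_i / 10 mm) · U_{j−i}.
At t = 10 h (j=5): Q = (3.5/10)·6.6 + (21.1/10)·5.0 + (12.7/10)·3.7 = 17.6 m³/s.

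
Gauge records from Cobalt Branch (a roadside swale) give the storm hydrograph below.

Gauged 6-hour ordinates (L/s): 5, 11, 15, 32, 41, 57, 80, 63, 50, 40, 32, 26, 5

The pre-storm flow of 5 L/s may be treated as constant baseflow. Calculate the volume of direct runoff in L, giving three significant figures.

V ≈ 8.47 × 10^6 L

Direct-runoff ordinates (Q − Q_b): 0.0, 6.0, 10.0, 27.0, 36.0, 52.0, 75.0, 58.0, 45.0, 35.0, 27.0, 21.0, 0.0 L/s.
ΣQ_DR = 392.0 L/s.
With Δt = 6 h = 21600 s, V = ΣQ_DR · Δt = 392.0 × 21600 = 8.47 × 10^6 L.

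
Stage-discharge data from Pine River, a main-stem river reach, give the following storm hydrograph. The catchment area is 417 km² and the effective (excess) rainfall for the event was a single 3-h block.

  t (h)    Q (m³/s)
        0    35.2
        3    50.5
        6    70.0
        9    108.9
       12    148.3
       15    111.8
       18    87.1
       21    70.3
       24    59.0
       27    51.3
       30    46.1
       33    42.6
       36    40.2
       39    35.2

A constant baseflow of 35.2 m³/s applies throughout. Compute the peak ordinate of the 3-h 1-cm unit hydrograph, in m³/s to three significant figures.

U_p ≈ 94.2 m³/s

Direct runoff: 0.0, 15.3, 34.8, 73.7, 113.1, 76.6, 51.9, 35.1, 23.8, 16.1, 10.9, 7.4, 5.0, 0.0 m³/s; ΣQ_DR = 463.7 m³/s, peak = 113.1 m³/s.
Runoff depth d = ΣQ_DR·Δt / A = 463.7 × 10800 / (417 km²) = 12.01 mm.
The 1-cm UH is the DRH scaled by (10 mm)/d, so U_p = 113.1 × 10/12.01 = 94.2 m³/s.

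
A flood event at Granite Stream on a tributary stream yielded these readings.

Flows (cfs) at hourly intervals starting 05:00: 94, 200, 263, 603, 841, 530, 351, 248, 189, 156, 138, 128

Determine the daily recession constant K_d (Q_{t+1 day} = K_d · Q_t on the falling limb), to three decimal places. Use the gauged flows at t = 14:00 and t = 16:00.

K_d ≈ 0.093

Between t = 14:00 and t = 16:00 the flow falls from 156 to 128 cfs over 2×1 h = 2 h.
Per-interval ratio K = (128/156)^(1/2) = 0.9058; K_d = K^(24/1) = 0.093.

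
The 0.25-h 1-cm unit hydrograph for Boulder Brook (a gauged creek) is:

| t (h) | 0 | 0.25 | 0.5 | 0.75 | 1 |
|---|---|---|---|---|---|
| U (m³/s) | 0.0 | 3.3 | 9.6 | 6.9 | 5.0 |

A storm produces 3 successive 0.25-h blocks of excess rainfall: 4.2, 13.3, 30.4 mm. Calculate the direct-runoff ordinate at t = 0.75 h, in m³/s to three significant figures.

Q ≈ 25.7 m³/s

By discrete convolution, Q_j = Σ (P_i / 10 mm) · U_{j−i}.
At t = 0.75 h (j=3): Q = (4.2/10)·6.9 + (13.3/10)·9.6 + (30.4/10)·3.3 = 25.7 m³/s.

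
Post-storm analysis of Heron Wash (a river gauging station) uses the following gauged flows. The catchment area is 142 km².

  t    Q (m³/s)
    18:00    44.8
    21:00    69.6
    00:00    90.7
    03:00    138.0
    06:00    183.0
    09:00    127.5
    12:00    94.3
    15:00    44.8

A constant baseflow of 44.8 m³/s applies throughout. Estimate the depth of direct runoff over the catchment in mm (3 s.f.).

d ≈ 33.0 mm

Direct runoff: 0.0, 24.8, 45.9, 93.2, 138.2, 82.7, 49.5, 0.0 m³/s; ΣQ_DR = 434.3 m³/s.
V = ΣQ_DR · Δt = 434.3 × 10800 s = 4.690 × 10^6 m³.
Over A = 142 km², depth = V / A = 33.0 mm.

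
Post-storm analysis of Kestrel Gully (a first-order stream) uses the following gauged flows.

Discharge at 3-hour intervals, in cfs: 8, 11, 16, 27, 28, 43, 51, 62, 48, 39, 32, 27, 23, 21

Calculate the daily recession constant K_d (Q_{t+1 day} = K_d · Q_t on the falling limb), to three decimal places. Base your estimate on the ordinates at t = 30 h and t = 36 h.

K_d ≈ 0.267

Between t = 30 h and t = 36 h the flow falls from 32 to 23 cfs over 2×3 h = 6 h.
Per-interval ratio K = (23/32)^(1/2) = 0.8478; K_d = K^(24/3) = 0.267.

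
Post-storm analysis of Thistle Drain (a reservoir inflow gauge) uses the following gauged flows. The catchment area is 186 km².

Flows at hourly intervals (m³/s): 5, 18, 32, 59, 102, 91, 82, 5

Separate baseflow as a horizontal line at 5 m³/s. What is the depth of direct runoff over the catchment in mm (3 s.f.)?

Direct runoff: 0.0, 13.0, 27.0, 54.0, 97.0, 86.0, 77.0, 0.0 m³/s; ΣQ_DR = 354.0 m³/s.
V = ΣQ_DR · Δt = 354.0 × 3600 s = 1.274 × 10^6 m³.
Over A = 186 km², depth = V / A = 6.85 mm.

d ≈ 6.85 mm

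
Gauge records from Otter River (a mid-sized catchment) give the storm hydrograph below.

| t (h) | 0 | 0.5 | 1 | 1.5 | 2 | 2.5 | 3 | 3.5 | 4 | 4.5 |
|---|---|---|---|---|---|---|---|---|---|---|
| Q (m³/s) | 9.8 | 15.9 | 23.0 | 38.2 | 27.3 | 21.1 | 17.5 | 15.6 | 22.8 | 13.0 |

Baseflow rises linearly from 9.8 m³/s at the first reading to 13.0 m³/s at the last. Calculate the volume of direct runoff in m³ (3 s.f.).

V ≈ 1.62 × 10^5 m³

Direct-runoff ordinates (Q − Q_b): 0.00, 5.74, 12.49, 27.33, 16.08, 9.52, 5.57, 3.31, 10.16, 0.00 m³/s.
ΣQ_DR = 90.20 m³/s.
With Δt = 0.5 h = 1800 s, V = ΣQ_DR · Δt = 90.20 × 1800 = 1.62 × 10^5 m³.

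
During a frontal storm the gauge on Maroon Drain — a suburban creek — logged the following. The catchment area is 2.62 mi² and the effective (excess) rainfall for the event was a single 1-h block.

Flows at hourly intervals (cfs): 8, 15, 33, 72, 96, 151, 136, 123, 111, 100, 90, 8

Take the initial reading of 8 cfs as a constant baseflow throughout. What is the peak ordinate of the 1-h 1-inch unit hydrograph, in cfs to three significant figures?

Direct runoff: 0.0, 7.0, 25.0, 64.0, 88.0, 143.0, 128.0, 115.0, 103.0, 92.0, 82.0, 0.0 cfs; ΣQ_DR = 847.0 cfs, peak = 143.0 cfs.
Runoff depth d = ΣQ_DR·Δt / A = 847.0 × 3600 / (2.62 mi²) = 0.5010 in.
The 1-inch UH is the DRH scaled by (1 in)/d, so U_p = 143.0 × 1/0.5010 = 285 cfs.

U_p ≈ 285 cfs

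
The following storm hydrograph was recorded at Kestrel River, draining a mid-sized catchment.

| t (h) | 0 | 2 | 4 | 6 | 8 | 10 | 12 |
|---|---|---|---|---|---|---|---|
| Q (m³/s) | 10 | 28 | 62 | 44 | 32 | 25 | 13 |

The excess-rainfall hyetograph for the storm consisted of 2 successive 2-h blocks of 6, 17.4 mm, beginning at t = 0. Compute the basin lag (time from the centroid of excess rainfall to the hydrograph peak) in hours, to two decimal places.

t_L ≈ 1.51 h

Centroid of excess rainfall: t_c = Σ P_i·t̄_i / ΣP_i = 2.4872 h (block centres at 1, 3 h).
Hydrograph peak occurs at t = 4 h, so basin lag t_L = 4 − 2.4872 = 1.51 h.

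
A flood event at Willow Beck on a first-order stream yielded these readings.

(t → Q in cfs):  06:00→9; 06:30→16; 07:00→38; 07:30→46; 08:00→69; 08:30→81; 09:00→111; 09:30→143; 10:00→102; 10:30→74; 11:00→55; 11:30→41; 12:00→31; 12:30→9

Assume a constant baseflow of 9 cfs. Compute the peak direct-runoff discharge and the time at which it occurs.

Q_p = 134.0 cfs at t = 09:30

Subtracting baseflow gives direct-runoff ordinates: 0.0, 7.0, 29.0, 37.0, 60.0, 72.0, 102.0, 134.0, 93.0, 65.0, 46.0, 32.0, 22.0, 0.0 cfs.
The maximum is 134.0 cfs, occurring at the reading for t = 09:30.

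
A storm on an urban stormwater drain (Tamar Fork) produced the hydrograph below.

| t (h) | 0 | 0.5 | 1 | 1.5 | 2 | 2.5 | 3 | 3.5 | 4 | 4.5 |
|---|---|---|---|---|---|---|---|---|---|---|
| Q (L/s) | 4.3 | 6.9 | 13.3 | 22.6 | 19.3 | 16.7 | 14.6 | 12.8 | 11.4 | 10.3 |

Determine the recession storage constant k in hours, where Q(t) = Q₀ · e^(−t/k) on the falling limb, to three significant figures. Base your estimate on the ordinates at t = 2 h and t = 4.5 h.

On the falling limb, Q drops from 19.3 to 10.3 L/s between t = 2 h and t = 4.5 h (Δt = 2.5 h).
k = −Δt / ln(Q₂/Q₁) = −2.5 / ln(10.3/19.3) = 3.98 h.

k ≈ 3.98 h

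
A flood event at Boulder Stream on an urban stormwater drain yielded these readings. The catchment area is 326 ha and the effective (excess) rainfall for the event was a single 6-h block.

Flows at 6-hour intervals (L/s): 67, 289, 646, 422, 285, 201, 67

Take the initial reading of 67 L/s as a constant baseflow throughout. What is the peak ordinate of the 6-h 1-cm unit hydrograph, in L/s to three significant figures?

U_p ≈ 579 L/s

Direct runoff: 0.0, 222.0, 579.0, 355.0, 218.0, 134.0, 0.0 L/s; ΣQ_DR = 1508 L/s, peak = 579.0 L/s.
Runoff depth d = ΣQ_DR·Δt / A = 1508 × 21600 / (326 ha) = 9.992 mm.
The 1-cm UH is the DRH scaled by (10 mm)/d, so U_p = 579.0 × 10/9.992 = 579 L/s.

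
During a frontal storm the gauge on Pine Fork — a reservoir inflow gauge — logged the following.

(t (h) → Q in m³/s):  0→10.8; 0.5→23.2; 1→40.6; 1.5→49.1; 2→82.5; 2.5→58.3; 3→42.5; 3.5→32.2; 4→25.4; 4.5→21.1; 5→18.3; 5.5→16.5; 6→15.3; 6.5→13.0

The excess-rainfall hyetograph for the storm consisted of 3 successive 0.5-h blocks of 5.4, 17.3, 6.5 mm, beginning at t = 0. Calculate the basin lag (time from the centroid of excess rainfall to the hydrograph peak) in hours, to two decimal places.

t_L ≈ 1.23 h

Centroid of excess rainfall: t_c = Σ P_i·t̄_i / ΣP_i = 0.7688 h (block centres at 0.25, 0.75, 1.25 h).
Hydrograph peak occurs at t = 2 h, so basin lag t_L = 2 − 0.7688 = 1.23 h.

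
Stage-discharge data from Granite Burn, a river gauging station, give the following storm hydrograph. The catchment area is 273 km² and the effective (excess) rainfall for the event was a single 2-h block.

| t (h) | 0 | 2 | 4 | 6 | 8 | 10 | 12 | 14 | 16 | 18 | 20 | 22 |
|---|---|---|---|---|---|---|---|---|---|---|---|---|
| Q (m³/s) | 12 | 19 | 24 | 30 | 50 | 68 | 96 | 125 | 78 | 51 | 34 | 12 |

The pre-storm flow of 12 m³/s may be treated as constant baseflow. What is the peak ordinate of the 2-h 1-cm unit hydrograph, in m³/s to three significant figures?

U_p ≈ 94.2 m³/s

Direct runoff: 0.0, 7.0, 12.0, 18.0, 38.0, 56.0, 84.0, 113.0, 66.0, 39.0, 22.0, 0.0 m³/s; ΣQ_DR = 455.0 m³/s, peak = 113.0 m³/s.
Runoff depth d = ΣQ_DR·Δt / A = 455.0 × 7200 / (273 km²) = 12.00 mm.
The 1-cm UH is the DRH scaled by (10 mm)/d, so U_p = 113.0 × 10/12.00 = 94.2 m³/s.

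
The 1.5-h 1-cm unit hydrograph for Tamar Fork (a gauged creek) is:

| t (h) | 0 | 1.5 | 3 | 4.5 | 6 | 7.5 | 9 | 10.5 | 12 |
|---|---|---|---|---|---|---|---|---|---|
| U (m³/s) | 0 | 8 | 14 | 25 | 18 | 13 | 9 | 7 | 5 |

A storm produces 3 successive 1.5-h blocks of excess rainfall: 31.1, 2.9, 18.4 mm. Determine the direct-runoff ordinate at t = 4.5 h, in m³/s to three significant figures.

Q ≈ 96.5 m³/s

By discrete convolution, Q_j = Σ (P_i / 10 mm) · U_{j−i}.
At t = 4.5 h (j=3): Q = (31.1/10)·25 + (2.9/10)·14 + (18.4/10)·8 = 96.5 m³/s.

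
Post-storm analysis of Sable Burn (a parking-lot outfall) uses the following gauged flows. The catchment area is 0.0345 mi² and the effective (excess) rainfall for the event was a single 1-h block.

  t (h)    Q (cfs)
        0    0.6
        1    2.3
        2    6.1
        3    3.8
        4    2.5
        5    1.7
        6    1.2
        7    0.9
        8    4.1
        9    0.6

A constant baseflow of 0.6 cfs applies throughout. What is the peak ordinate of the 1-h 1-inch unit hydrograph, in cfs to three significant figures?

U_p ≈ 6.88 cfs

Direct runoff: 0.0, 1.7, 5.5, 3.2, 1.9, 1.1, 0.6, 0.3, 3.5, 0.0 cfs; ΣQ_DR = 17.80 cfs, peak = 5.5 cfs.
Runoff depth d = ΣQ_DR·Δt / A = 17.80 × 3600 / (0.0345 mi²) = 0.7995 in.
The 1-inch UH is the DRH scaled by (1 in)/d, so U_p = 5.5 × 1/0.7995 = 6.88 cfs.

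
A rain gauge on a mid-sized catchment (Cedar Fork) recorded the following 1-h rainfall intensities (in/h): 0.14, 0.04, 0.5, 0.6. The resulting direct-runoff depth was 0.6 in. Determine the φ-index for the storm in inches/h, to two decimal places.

φ ≈ 0.25 in/h

Only the 2 blocks with intensity above φ contribute runoff: 0.5, 0.6 in/h.
Σ(I−φ)·Δt = d  ⇒  (0.5+0.6 − 2φ)·1 = 0.6
φ = (1.100 − 0.6/1) / 2 = 0.25 in/h.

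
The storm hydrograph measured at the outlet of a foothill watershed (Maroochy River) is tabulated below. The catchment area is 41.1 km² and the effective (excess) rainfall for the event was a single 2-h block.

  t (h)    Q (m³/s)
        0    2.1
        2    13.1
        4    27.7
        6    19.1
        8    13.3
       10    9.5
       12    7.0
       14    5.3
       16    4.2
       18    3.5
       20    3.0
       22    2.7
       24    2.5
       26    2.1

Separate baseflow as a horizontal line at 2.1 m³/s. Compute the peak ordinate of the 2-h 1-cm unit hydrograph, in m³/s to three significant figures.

U_p ≈ 17.1 m³/s

Direct runoff: 0.0, 11.0, 25.6, 17.0, 11.2, 7.4, 4.9, 3.2, 2.1, 1.4, 0.9, 0.6, 0.4, 0.0 m³/s; ΣQ_DR = 85.70 m³/s, peak = 25.6 m³/s.
Runoff depth d = ΣQ_DR·Δt / A = 85.70 × 7200 / (41.1 km²) = 15.01 mm.
The 1-cm UH is the DRH scaled by (10 mm)/d, so U_p = 25.6 × 10/15.01 = 17.1 m³/s.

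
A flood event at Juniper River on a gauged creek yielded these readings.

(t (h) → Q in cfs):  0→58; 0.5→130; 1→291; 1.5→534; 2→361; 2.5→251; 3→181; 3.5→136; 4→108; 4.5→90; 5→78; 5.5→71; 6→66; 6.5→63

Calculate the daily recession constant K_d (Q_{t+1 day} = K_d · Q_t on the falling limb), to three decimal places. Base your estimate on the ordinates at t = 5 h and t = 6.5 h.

Between t = 5 h and t = 6.5 h the flow falls from 78 to 63 cfs over 3×0.5 h = 1.5 h.
Per-interval ratio K = (63/78)^(1/3) = 0.9313; K_d = K^(24/0.5) = 0.033.

K_d ≈ 0.033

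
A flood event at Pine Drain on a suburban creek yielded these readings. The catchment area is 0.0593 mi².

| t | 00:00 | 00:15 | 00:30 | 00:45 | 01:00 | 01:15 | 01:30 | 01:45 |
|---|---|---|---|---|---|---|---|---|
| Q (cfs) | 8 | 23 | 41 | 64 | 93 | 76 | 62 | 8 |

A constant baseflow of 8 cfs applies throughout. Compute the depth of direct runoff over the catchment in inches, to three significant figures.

d ≈ 2.03 in

Direct runoff: 0.0, 15.0, 33.0, 56.0, 85.0, 68.0, 54.0, 0.0 cfs; ΣQ_DR = 311.0 cfs.
V = ΣQ_DR · Δt = 311.0 × 900 s = 2.799 × 10^5 ft³.
Over A = 0.0593 mi², depth = V / A = 2.03 in.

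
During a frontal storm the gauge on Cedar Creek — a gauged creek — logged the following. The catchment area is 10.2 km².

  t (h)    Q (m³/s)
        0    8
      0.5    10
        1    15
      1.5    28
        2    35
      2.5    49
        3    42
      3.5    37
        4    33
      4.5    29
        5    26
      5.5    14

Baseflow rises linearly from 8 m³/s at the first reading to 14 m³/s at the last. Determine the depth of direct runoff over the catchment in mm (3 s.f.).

d ≈ 34.2 mm

Direct runoff: 0.00, 1.45, 5.91, 18.36, 24.82, 38.27, 30.73, 25.18, 20.64, 16.09, 12.55, 0.00 m³/s; ΣQ_DR = 194.0 m³/s.
V = ΣQ_DR · Δt = 194.0 × 1800 s = 3.492 × 10^5 m³.
Over A = 10.2 km², depth = V / A = 34.2 mm.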